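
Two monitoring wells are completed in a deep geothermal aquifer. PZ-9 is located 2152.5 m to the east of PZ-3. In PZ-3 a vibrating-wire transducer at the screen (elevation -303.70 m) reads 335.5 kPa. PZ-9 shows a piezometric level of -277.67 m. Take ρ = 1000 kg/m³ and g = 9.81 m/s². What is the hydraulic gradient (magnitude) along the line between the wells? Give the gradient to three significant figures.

Pressure head at PZ-3: ψ = P/(ρg) = 335.5×1000 / (1000 × 9.81) = 34.20 m.
Total head at PZ-3: h = z + ψ = -303.70 + 34.20 = -269.50 m.
Total head at PZ-9: h = -277.67 m (water level in the piezometer is the total head).
Head difference: h(PZ-3) − h(PZ-9) = -269.50 − (-277.67) = 8.17 m.
Hydraulic gradient: i = |Δh| / L = 8.17 / 2152.5 = 0.00380.

i ≈ 0.00380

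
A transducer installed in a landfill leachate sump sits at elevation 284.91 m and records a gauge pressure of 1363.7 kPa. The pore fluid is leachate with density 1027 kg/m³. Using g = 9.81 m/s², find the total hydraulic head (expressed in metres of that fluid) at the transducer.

ψ = P/(ρg) = 1363.7×1000 / (1027 × 9.81) = 135.36 m.
h = z + ψ = 284.91 + 135.36 = 420.27 m.

h ≈ 420.27 m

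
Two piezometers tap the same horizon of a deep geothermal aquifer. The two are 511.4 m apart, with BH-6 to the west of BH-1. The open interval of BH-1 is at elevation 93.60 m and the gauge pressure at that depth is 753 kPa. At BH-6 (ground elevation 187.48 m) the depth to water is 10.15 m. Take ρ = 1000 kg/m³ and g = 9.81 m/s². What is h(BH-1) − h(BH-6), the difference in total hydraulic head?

Δh ≈ -6.97 m

Pressure head at BH-1: ψ = P/(ρg) = 753×1000 / (1000 × 9.81) = 76.76 m.
Total head at BH-1: h = z + ψ = 93.60 + 76.76 = 170.36 m.
Total head at BH-6: h = 187.48 − 10.15 = 177.33 m.
Head difference: h(BH-1) − h(BH-6) = 170.36 − 177.33 = -6.97 m.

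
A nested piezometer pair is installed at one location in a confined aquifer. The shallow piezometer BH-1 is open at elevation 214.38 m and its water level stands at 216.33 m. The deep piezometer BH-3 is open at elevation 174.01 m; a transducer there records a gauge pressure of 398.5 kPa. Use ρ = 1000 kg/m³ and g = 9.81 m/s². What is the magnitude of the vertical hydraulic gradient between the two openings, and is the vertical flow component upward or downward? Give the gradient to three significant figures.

Total head at BH-1: h = 216.33 m (water level in the standpipe).
Pressure head at BH-3: ψ = P/(ρg) = 398.5×1000 / (1000 × 9.81) = 40.62 m.
Total head at BH-3: h = z + ψ = 174.01 + 40.62 = 214.63 m.
Δh = h(BH-1) − h(BH-3) = 216.33 − 214.63 = 1.70 m.
Vertical separation Δz = 214.38 − 174.01 = 40.37 m.
|i_v| = |Δh| / Δz = 1.70 / 40.37 = 0.0421.
Head is higher in the shallow piezometer, so vertical flow is downward (recharge condition).

|i_v| ≈ 0.0421; vertical flow is downward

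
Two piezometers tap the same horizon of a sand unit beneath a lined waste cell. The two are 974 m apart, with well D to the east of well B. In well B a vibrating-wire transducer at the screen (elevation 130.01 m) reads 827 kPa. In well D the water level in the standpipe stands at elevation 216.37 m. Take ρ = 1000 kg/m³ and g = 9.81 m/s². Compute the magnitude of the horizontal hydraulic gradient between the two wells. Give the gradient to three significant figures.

Pressure head at well B: ψ = P/(ρg) = 827×1000 / (1000 × 9.81) = 84.30 m.
Total head at well B: h = z + ψ = 130.01 + 84.30 = 214.31 m.
Total head at well D: h = 216.37 m (water level in the piezometer is the total head).
Head difference: h(well B) − h(well D) = 214.31 − 216.37 = -2.06 m.
Hydraulic gradient: i = |Δh| / L = 2.06 / 974 = 0.00211.

i ≈ 0.00211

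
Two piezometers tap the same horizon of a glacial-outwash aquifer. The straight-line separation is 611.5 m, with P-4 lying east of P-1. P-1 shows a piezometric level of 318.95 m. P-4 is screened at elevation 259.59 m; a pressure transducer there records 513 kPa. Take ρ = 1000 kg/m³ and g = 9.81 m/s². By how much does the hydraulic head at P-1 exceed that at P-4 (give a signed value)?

Δh ≈ 7.07 m

Total head at P-1: h = 318.95 m (water level in the piezometer is the total head).
Pressure head at P-4: ψ = P/(ρg) = 513×1000 / (1000 × 9.81) = 52.29 m.
Total head at P-4: h = z + ψ = 259.59 + 52.29 = 311.88 m.
Head difference: h(P-1) − h(P-4) = 318.95 − 311.88 = 7.07 m.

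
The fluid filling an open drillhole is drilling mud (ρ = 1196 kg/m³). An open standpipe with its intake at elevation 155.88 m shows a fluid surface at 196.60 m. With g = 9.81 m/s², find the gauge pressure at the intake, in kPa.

P ≈ 478 kPa

Pressure head ψ = h − z = 196.60 − 155.88 = 40.72 m.
P = ρgψ = 1196 × 9.81 × 40.72 = 477758 Pa ≈ 478 kPa.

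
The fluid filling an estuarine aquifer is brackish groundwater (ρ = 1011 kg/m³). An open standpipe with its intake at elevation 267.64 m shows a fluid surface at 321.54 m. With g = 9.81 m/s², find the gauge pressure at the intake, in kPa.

P ≈ 535 kPa

Pressure head ψ = h − z = 321.54 − 267.64 = 53.90 m.
P = ρgψ = 1011 × 9.81 × 53.90 = 534575 Pa ≈ 535 kPa.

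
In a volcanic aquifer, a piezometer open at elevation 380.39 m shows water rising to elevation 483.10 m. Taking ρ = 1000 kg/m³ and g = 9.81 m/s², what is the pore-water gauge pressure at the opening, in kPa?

P ≈ 1010 kPa

Pressure head ψ = h − z = 483.10 − 380.39 = 102.71 m.
P = ρgψ = 1000 × 9.81 × 102.71 = 1007585 Pa ≈ 1010 kPa.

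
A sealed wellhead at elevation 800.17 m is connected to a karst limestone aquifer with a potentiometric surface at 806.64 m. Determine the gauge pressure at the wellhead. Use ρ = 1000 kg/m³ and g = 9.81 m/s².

Head above the cap: Δh = 806.64 − 800.17 = 6.47 m.
P = ρgΔh = 1000 × 9.81 × 6.47 = 63471 Pa ≈ 63.5 kPa.

P ≈ 63.5 kPa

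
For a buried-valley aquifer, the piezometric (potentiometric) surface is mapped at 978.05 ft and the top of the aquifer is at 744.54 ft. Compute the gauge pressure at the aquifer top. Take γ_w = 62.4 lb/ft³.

Pressure head at the aquifer top: ψ = h − z = 978.05 − 744.54 = 233.51 ft.
P = γψ/144 = 62.4 × 233.51 / 144 = 101 psi.

P ≈ 101 psi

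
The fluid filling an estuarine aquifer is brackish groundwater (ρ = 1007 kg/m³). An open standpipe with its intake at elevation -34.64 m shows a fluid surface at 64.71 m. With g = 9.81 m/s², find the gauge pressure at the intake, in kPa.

Pressure head ψ = h − z = 64.71 − (-34.64) = 99.35 m.
P = ρgψ = 1007 × 9.81 × 99.35 = 981446 Pa ≈ 981 kPa.

P ≈ 981 kPa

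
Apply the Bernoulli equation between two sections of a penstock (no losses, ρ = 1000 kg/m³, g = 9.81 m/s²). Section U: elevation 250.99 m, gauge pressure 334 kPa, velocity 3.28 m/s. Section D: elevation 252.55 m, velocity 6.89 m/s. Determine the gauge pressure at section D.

Pressure head at U: ψ₁ = P₁/(ρg) = 334×1000 / (1000 × 9.81) = 34.05 m.
Velocity heads: v₁²/2g = 3.28²/19.62 = 0.548 m; v₂²/2g = 6.89²/19.62 = 2.420 m.
Total head H = z₁ + ψ₁ + v₁²/2g = 250.99 + 34.05 + 0.548 = 285.59 m.
ψ₂ = H − z₂ − v₂²/2g = 285.59 − 252.55 − 2.420 = 30.62 m.
P₂ = ρgψ₂ = 1000 × 9.81 × 30.62 ≈ 300 kPa.

P₂ ≈ 300 kPa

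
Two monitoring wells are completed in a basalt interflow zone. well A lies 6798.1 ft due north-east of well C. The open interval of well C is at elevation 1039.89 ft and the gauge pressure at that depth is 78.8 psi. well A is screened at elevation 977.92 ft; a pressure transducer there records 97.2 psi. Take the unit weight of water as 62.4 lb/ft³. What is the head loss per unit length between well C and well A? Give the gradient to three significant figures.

i ≈ 0.00287 ft/ft

Pressure head at well C: ψ = 144·P/γ = 144 × 78.8 / 62.4 = 181.85 ft.
Total head at well C: h = z + ψ = 1039.89 + 181.85 = 1221.74 ft.
Pressure head at well A: ψ = 144·P/γ = 144 × 97.2 / 62.4 = 224.31 ft.
Total head at well A: h = z + ψ = 977.92 + 224.31 = 1202.23 ft.
Head difference: h(well C) − h(well A) = 1221.74 − 1202.23 = 19.51 ft.
Hydraulic gradient: i = |Δh| / L = 19.51 / 6798.1 = 0.00287.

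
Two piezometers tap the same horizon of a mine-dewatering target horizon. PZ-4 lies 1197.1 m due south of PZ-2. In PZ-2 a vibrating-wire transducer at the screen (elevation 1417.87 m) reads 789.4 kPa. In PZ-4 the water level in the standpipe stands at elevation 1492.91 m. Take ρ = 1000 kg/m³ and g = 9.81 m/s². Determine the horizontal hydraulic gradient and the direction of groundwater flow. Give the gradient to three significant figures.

i ≈ 0.00454; groundwater flows toward the south

Pressure head at PZ-2: ψ = P/(ρg) = 789.4×1000 / (1000 × 9.81) = 80.47 m.
Total head at PZ-2: h = z + ψ = 1417.87 + 80.47 = 1498.34 m.
Total head at PZ-4: h = 1492.91 m (water level in the piezometer is the total head).
Head difference: h(PZ-2) − h(PZ-4) = 1498.34 − 1492.91 = 5.43 m.
Hydraulic gradient: i = |Δh| / L = 5.43 / 1197.1 = 0.00454.
Flow is from higher to lower head: from PZ-2 toward PZ-4, i.e. toward the south.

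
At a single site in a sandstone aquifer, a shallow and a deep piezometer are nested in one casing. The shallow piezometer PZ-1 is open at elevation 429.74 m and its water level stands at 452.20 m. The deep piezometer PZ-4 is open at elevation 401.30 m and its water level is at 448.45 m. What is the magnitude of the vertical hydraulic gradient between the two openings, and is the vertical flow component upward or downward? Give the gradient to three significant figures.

|i_v| ≈ 0.132; vertical flow is downward

Total head at PZ-1: h = 452.20 m (water level in the standpipe).
Total head at PZ-4: h = 448.45 m.
Δh = h(PZ-1) − h(PZ-4) = 452.20 − 448.45 = 3.75 m.
Vertical separation Δz = 429.74 − 401.30 = 28.44 m.
|i_v| = |Δh| / Δz = 3.75 / 28.44 = 0.132.
Head is higher in the shallow piezometer, so vertical flow is downward (recharge condition).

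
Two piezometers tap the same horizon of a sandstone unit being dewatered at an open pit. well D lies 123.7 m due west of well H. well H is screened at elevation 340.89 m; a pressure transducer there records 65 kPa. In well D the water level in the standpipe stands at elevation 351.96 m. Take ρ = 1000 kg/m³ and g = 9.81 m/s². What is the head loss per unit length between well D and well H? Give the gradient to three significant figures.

Pressure head at well H: ψ = P/(ρg) = 65×1000 / (1000 × 9.81) = 6.63 m.
Total head at well H: h = z + ψ = 340.89 + 6.63 = 347.52 m.
Total head at well D: h = 351.96 m (water level in the piezometer is the total head).
Head difference: h(well H) − h(well D) = 347.52 − 351.96 = -4.44 m.
Hydraulic gradient: i = |Δh| / L = 4.44 / 123.7 = 0.0359.

i ≈ 0.0359 m/m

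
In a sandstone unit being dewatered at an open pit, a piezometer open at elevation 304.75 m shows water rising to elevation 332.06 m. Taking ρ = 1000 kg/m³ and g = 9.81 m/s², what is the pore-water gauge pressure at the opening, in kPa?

P ≈ 268 kPa

Pressure head ψ = h − z = 332.06 − 304.75 = 27.31 m.
P = ρgψ = 1000 × 9.81 × 27.31 = 267911 Pa ≈ 268 kPa.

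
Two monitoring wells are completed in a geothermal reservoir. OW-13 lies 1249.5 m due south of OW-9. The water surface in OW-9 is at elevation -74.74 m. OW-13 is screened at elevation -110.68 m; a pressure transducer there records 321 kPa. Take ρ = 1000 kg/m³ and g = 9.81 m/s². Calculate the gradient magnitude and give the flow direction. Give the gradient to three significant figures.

i ≈ 0.00258; groundwater flows toward the south

Total head at OW-9: h = -74.74 m (water level in the piezometer is the total head).
Pressure head at OW-13: ψ = P/(ρg) = 321×1000 / (1000 × 9.81) = 32.72 m.
Total head at OW-13: h = z + ψ = -110.68 + 32.72 = -77.96 m.
Head difference: h(OW-9) − h(OW-13) = -74.74 − (-77.96) = 3.22 m.
Hydraulic gradient: i = |Δh| / L = 3.22 / 1249.5 = 0.00258.
Flow is from higher to lower head: from OW-9 toward OW-13, i.e. toward the south.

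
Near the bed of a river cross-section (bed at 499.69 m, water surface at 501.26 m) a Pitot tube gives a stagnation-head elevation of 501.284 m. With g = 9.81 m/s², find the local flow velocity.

Near the bed, under hydrostatic conditions, the piezometric head (z + ψ) equals the free-surface elevation, 501.26 m.
Velocity head = total − piezometric = 501.284 − 501.26 = 0.024 m.
v = √(2g·h_v) = √(2 × 9.81 × 0.024) = 0.686 m/s.

v ≈ 0.686 m/s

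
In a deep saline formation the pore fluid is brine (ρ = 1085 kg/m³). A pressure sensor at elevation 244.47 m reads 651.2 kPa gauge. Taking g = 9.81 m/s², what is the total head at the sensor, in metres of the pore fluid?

ψ = P/(ρg) = 651.2×1000 / (1085 × 9.81) = 61.18 m.
h = z + ψ = 244.47 + 61.18 = 305.65 m.

h ≈ 305.65 m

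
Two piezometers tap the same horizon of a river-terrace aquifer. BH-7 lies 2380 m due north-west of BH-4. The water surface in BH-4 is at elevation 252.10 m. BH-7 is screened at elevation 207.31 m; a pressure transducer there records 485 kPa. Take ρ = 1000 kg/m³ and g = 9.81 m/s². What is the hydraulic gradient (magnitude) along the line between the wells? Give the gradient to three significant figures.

Total head at BH-4: h = 252.10 m (water level in the piezometer is the total head).
Pressure head at BH-7: ψ = P/(ρg) = 485×1000 / (1000 × 9.81) = 49.44 m.
Total head at BH-7: h = z + ψ = 207.31 + 49.44 = 256.75 m.
Head difference: h(BH-4) − h(BH-7) = 252.10 − 256.75 = -4.65 m.
Hydraulic gradient: i = |Δh| / L = 4.65 / 2380 = 0.00195.

i ≈ 0.00195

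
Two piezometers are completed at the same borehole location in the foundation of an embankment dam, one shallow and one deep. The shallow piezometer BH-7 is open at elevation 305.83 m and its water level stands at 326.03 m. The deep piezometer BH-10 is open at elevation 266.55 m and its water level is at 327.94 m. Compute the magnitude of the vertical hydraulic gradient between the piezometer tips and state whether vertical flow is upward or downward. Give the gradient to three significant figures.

Total head at BH-7: h = 326.03 m (water level in the standpipe).
Total head at BH-10: h = 327.94 m.
Δh = h(BH-7) − h(BH-10) = 326.03 − 327.94 = -1.91 m.
Vertical separation Δz = 305.83 − 266.55 = 39.28 m.
|i_v| = |Δh| / Δz = 1.91 / 39.28 = 0.0486.
Head is higher in the deep piezometer, so vertical flow is upward (discharge condition).

|i_v| ≈ 0.0486; vertical flow is upward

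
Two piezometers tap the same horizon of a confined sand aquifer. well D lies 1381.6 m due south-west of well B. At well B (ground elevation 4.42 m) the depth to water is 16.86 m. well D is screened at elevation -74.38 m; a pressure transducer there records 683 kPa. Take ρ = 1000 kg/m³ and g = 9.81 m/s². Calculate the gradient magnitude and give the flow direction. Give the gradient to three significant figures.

i ≈ 0.00556; groundwater flows toward the north-east

Total head at well B: h = 4.42 − 16.86 = -12.44 m.
Pressure head at well D: ψ = P/(ρg) = 683×1000 / (1000 × 9.81) = 69.62 m.
Total head at well D: h = z + ψ = -74.38 + 69.62 = -4.76 m.
Head difference: h(well B) − h(well D) = -12.44 − (-4.76) = -7.68 m.
Hydraulic gradient: i = |Δh| / L = 7.68 / 1381.6 = 0.00556.
Flow is from higher to lower head: from well D toward well B, i.e. toward the north-east.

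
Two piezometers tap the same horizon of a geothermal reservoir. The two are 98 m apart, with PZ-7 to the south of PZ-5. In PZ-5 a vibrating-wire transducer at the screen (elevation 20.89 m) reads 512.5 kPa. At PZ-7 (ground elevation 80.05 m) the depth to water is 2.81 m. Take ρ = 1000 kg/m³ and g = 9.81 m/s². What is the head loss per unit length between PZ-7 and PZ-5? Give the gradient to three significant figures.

Pressure head at PZ-5: ψ = P/(ρg) = 512.5×1000 / (1000 × 9.81) = 52.24 m.
Total head at PZ-5: h = z + ψ = 20.89 + 52.24 = 73.13 m.
Total head at PZ-7: h = 80.05 − 2.81 = 77.24 m.
Head difference: h(PZ-5) − h(PZ-7) = 73.13 − 77.24 = -4.11 m.
Hydraulic gradient: i = |Δh| / L = 4.11 / 98 = 0.0419.

i ≈ 0.0419 m/m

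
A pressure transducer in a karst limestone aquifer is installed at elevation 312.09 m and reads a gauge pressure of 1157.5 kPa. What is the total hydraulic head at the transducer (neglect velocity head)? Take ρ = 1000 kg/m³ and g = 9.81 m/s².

h ≈ 430.08 m

ψ = P/(ρg) = 1157.5×1000 / (1000 × 9.81) = 117.99 m.
h = z + ψ = 312.09 + 117.99 = 430.08 m.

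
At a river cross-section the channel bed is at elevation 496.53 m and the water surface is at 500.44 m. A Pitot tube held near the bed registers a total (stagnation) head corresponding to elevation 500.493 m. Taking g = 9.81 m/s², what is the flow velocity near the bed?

v ≈ 1.02 m/s

Near the bed, under hydrostatic conditions, the piezometric head (z + ψ) equals the free-surface elevation, 500.44 m.
Velocity head = total − piezometric = 500.493 − 500.44 = 0.053 m.
v = √(2g·h_v) = √(2 × 9.81 × 0.053) = 1.02 m/s.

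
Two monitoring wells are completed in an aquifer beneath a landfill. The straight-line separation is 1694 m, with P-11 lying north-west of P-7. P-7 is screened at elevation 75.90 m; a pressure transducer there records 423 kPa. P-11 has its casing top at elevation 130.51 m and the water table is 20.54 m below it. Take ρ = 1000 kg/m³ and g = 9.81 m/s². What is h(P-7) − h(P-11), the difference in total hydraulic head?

Δh ≈ 9.05 m

Pressure head at P-7: ψ = P/(ρg) = 423×1000 / (1000 × 9.81) = 43.12 m.
Total head at P-7: h = z + ψ = 75.90 + 43.12 = 119.02 m.
Total head at P-11: h = 130.51 − 20.54 = 109.97 m.
Head difference: h(P-7) − h(P-11) = 119.02 − 109.97 = 9.05 m.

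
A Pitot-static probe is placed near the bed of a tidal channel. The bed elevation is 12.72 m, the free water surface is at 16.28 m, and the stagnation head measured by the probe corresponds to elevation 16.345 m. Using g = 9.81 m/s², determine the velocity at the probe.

Near the bed, under hydrostatic conditions, the piezometric head (z + ψ) equals the free-surface elevation, 16.28 m.
Velocity head = total − piezometric = 16.345 − 16.28 = 0.065 m.
v = √(2g·h_v) = √(2 × 9.81 × 0.065) = 1.13 m/s.

v ≈ 1.13 m/s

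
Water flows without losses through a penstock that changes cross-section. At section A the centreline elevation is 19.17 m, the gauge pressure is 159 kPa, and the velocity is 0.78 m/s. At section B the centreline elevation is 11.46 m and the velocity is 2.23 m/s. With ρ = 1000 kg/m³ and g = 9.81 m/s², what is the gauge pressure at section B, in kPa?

P₂ ≈ 232 kPa

Pressure head at A: ψ₁ = P₁/(ρg) = 159×1000 / (1000 × 9.81) = 16.21 m.
Velocity heads: v₁²/2g = 0.78²/19.62 = 0.031 m; v₂²/2g = 2.23²/19.62 = 0.253 m.
Total head H = z₁ + ψ₁ + v₁²/2g = 19.17 + 16.21 + 0.031 = 35.41 m.
ψ₂ = H − z₂ − v₂²/2g = 35.41 − 11.46 − 0.253 = 23.70 m.
P₂ = ρgψ₂ = 1000 × 9.81 × 23.70 ≈ 232 kPa.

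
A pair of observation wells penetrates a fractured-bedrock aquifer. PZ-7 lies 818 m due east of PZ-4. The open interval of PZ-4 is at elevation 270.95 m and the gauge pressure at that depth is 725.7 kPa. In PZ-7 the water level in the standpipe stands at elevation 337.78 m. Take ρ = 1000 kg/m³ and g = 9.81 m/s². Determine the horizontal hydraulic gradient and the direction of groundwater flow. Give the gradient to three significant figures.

Pressure head at PZ-4: ψ = P/(ρg) = 725.7×1000 / (1000 × 9.81) = 73.98 m.
Total head at PZ-4: h = z + ψ = 270.95 + 73.98 = 344.93 m.
Total head at PZ-7: h = 337.78 m (water level in the piezometer is the total head).
Head difference: h(PZ-4) − h(PZ-7) = 344.93 − 337.78 = 7.15 m.
Hydraulic gradient: i = |Δh| / L = 7.15 / 818 = 0.00874.
Flow is from higher to lower head: from PZ-4 toward PZ-7, i.e. toward the east.

i ≈ 0.00874; groundwater flows toward the east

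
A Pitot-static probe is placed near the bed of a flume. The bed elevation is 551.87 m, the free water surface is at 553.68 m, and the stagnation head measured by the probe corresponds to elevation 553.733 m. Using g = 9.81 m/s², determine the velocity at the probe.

Near the bed, under hydrostatic conditions, the piezometric head (z + ψ) equals the free-surface elevation, 553.68 m.
Velocity head = total − piezometric = 553.733 − 553.68 = 0.053 m.
v = √(2g·h_v) = √(2 × 9.81 × 0.053) = 1.02 m/s.

v ≈ 1.02 m/s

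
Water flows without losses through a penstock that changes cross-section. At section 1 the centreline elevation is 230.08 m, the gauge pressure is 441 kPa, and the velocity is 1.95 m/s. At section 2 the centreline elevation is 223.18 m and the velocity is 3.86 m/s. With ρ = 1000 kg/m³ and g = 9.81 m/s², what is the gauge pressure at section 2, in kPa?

P₂ ≈ 503 kPa

Pressure head at 1: ψ₁ = P₁/(ρg) = 441×1000 / (1000 × 9.81) = 44.95 m.
Velocity heads: v₁²/2g = 1.95²/19.62 = 0.194 m; v₂²/2g = 3.86²/19.62 = 0.759 m.
Total head H = z₁ + ψ₁ + v₁²/2g = 230.08 + 44.95 + 0.194 = 275.22 m.
ψ₂ = H − z₂ − v₂²/2g = 275.22 − 223.18 − 0.759 = 51.28 m.
P₂ = ρgψ₂ = 1000 × 9.81 × 51.28 ≈ 503 kPa.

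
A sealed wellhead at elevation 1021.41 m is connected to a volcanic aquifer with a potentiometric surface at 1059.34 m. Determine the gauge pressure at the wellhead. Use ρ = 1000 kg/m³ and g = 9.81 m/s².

Head above the cap: Δh = 1059.34 − 1021.41 = 37.93 m.
P = ρgΔh = 1000 × 9.81 × 37.93 = 372093 Pa ≈ 372 kPa.

P ≈ 372 kPa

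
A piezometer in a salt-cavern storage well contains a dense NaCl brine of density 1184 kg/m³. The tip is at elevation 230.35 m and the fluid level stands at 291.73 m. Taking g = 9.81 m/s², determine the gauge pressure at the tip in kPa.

P ≈ 713 kPa

Pressure head ψ = h − z = 291.73 − 230.35 = 61.38 m.
P = ρgψ = 1184 × 9.81 × 61.38 = 712931 Pa ≈ 713 kPa.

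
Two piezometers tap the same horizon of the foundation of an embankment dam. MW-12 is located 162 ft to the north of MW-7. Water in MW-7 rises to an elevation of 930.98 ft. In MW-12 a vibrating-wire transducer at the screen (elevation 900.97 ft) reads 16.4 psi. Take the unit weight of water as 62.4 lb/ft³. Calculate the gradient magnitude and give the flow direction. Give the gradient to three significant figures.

Total head at MW-7: h = 930.98 ft (water level in the piezometer is the total head).
Pressure head at MW-12: ψ = 144·P/γ = 144 × 16.4 / 62.4 = 37.85 ft.
Total head at MW-12: h = z + ψ = 900.97 + 37.85 = 938.82 ft.
Head difference: h(MW-7) − h(MW-12) = 930.98 − 938.82 = -7.84 ft.
Hydraulic gradient: i = |Δh| / L = 7.84 / 162 = 0.0484.
Flow is from higher to lower head: from MW-12 toward MW-7, i.e. toward the south.

i ≈ 0.0484; groundwater flows toward the south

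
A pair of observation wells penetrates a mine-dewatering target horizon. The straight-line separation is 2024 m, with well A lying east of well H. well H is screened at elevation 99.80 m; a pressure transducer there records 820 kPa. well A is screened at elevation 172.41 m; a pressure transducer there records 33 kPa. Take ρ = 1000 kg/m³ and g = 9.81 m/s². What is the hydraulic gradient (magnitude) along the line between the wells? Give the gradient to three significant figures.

i ≈ 0.00376

Pressure head at well H: ψ = P/(ρg) = 820×1000 / (1000 × 9.81) = 83.59 m.
Total head at well H: h = z + ψ = 99.80 + 83.59 = 183.39 m.
Pressure head at well A: ψ = P/(ρg) = 33×1000 / (1000 × 9.81) = 3.36 m.
Total head at well A: h = z + ψ = 172.41 + 3.36 = 175.77 m.
Head difference: h(well H) − h(well A) = 183.39 − 175.77 = 7.62 m.
Hydraulic gradient: i = |Δh| / L = 7.62 / 2024 = 0.00376.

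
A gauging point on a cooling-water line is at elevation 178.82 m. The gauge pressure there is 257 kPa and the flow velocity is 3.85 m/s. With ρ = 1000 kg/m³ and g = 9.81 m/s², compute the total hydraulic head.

Pressure head ψ = P/(ρg) = 257×1000 / (1000 × 9.81) = 26.20 m.
Velocity head = v²/(2g) = 3.85² / (2 × 9.81) = 0.755 m.
h = z + ψ + v²/(2g) = 178.82 + 26.20 + 0.755 = 205.77 m.

h ≈ 205.77 m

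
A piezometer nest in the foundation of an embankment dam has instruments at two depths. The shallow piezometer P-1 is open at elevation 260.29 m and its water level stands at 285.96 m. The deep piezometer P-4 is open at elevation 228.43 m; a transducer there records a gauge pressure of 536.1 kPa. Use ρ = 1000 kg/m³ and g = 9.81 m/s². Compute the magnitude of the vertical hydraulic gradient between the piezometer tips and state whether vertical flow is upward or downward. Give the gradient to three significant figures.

|i_v| ≈ 0.0904; vertical flow is downward

Total head at P-1: h = 285.96 m (water level in the standpipe).
Pressure head at P-4: ψ = P/(ρg) = 536.1×1000 / (1000 × 9.81) = 54.65 m.
Total head at P-4: h = z + ψ = 228.43 + 54.65 = 283.08 m.
Δh = h(P-1) − h(P-4) = 285.96 − 283.08 = 2.88 m.
Vertical separation Δz = 260.29 − 228.43 = 31.86 m.
|i_v| = |Δh| / Δz = 2.88 / 31.86 = 0.0904.
Head is higher in the shallow piezometer, so vertical flow is downward (recharge condition).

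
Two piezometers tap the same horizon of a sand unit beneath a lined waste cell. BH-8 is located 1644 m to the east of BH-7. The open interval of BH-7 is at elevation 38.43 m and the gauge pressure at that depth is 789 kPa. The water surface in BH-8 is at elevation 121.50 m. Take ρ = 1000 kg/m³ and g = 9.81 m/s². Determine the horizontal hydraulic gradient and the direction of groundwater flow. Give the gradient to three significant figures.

i ≈ 0.00161; groundwater flows toward the west

Pressure head at BH-7: ψ = P/(ρg) = 789×1000 / (1000 × 9.81) = 80.43 m.
Total head at BH-7: h = z + ψ = 38.43 + 80.43 = 118.86 m.
Total head at BH-8: h = 121.50 m (water level in the piezometer is the total head).
Head difference: h(BH-7) − h(BH-8) = 118.86 − 121.50 = -2.64 m.
Hydraulic gradient: i = |Δh| / L = 2.64 / 1644 = 0.00161.
Flow is from higher to lower head: from BH-8 toward BH-7, i.e. toward the west.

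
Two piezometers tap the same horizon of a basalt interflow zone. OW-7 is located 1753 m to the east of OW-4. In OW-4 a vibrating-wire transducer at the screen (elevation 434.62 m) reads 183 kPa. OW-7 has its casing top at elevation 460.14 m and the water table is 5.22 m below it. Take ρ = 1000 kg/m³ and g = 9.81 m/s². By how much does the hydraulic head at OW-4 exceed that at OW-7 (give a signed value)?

Pressure head at OW-4: ψ = P/(ρg) = 183×1000 / (1000 × 9.81) = 18.65 m.
Total head at OW-4: h = z + ψ = 434.62 + 18.65 = 453.27 m.
Total head at OW-7: h = 460.14 − 5.22 = 454.92 m.
Head difference: h(OW-4) − h(OW-7) = 453.27 − 454.92 = -1.65 m.

Δh ≈ -1.65 m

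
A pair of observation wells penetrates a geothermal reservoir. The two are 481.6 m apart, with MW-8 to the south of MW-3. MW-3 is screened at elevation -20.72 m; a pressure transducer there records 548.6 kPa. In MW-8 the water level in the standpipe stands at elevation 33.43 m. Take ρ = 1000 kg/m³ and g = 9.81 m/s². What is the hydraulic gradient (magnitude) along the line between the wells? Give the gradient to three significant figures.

Pressure head at MW-3: ψ = P/(ρg) = 548.6×1000 / (1000 × 9.81) = 55.92 m.
Total head at MW-3: h = z + ψ = -20.72 + 55.92 = 35.20 m.
Total head at MW-8: h = 33.43 m (water level in the piezometer is the total head).
Head difference: h(MW-3) − h(MW-8) = 35.20 − 33.43 = 1.77 m.
Hydraulic gradient: i = |Δh| / L = 1.77 / 481.6 = 0.00368.

i ≈ 0.00368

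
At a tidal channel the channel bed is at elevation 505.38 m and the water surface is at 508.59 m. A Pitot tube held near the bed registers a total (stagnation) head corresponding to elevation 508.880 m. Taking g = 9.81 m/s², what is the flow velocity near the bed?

Near the bed, under hydrostatic conditions, the piezometric head (z + ψ) equals the free-surface elevation, 508.59 m.
Velocity head = total − piezometric = 508.880 − 508.59 = 0.290 m.
v = √(2g·h_v) = √(2 × 9.81 × 0.290) = 2.39 m/s.

v ≈ 2.39 m/s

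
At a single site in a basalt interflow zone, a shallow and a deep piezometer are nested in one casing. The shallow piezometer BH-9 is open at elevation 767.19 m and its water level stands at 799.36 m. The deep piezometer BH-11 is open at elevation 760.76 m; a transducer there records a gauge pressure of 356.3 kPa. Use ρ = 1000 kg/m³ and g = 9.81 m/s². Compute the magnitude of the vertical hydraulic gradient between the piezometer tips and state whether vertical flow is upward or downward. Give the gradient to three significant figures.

Total head at BH-9: h = 799.36 m (water level in the standpipe).
Pressure head at BH-11: ψ = P/(ρg) = 356.3×1000 / (1000 × 9.81) = 36.32 m.
Total head at BH-11: h = z + ψ = 760.76 + 36.32 = 797.08 m.
Δh = h(BH-9) − h(BH-11) = 799.36 − 797.08 = 2.28 m.
Vertical separation Δz = 767.19 − 760.76 = 6.43 m.
|i_v| = |Δh| / Δz = 2.28 / 6.43 = 0.355.
Head is higher in the shallow piezometer, so vertical flow is downward (recharge condition).

|i_v| ≈ 0.355; vertical flow is downward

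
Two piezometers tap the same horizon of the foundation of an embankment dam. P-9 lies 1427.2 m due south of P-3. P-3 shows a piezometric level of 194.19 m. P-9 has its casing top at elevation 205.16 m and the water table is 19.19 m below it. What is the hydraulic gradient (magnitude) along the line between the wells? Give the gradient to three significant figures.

Total head at P-3: h = 194.19 m (water level in the piezometer is the total head).
Total head at P-9: h = 205.16 − 19.19 = 185.97 m.
Head difference: h(P-3) − h(P-9) = 194.19 − 185.97 = 8.22 m.
Hydraulic gradient: i = |Δh| / L = 8.22 / 1427.2 = 0.00576.

i ≈ 0.00576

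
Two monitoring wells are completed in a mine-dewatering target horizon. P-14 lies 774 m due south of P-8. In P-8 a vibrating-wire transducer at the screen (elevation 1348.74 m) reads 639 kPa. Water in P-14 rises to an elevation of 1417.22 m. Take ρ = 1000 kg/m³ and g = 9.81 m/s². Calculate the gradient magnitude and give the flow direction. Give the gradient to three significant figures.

Pressure head at P-8: ψ = P/(ρg) = 639×1000 / (1000 × 9.81) = 65.14 m.
Total head at P-8: h = z + ψ = 1348.74 + 65.14 = 1413.88 m.
Total head at P-14: h = 1417.22 m (water level in the piezometer is the total head).
Head difference: h(P-8) − h(P-14) = 1413.88 − 1417.22 = -3.34 m.
Hydraulic gradient: i = |Δh| / L = 3.34 / 774 = 0.00432.
Flow is from higher to lower head: from P-14 toward P-8, i.e. toward the north.

i ≈ 0.00432; groundwater flows toward the north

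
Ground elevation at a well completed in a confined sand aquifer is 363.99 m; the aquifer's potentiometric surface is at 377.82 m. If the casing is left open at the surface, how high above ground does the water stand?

Water rises to the potentiometric surface, so the rise above ground = 377.82 − 363.99 = 13.83 m.

≈ 13.83 m above ground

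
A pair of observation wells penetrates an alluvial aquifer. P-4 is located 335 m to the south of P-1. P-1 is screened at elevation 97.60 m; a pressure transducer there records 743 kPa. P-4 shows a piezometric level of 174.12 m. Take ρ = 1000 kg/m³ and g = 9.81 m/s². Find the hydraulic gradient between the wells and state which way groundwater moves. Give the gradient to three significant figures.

Pressure head at P-1: ψ = P/(ρg) = 743×1000 / (1000 × 9.81) = 75.74 m.
Total head at P-1: h = z + ψ = 97.60 + 75.74 = 173.34 m.
Total head at P-4: h = 174.12 m (water level in the piezometer is the total head).
Head difference: h(P-1) − h(P-4) = 173.34 − 174.12 = -0.78 m.
Hydraulic gradient: i = |Δh| / L = 0.78 / 335 = 0.00233.
Flow is from higher to lower head: from P-4 toward P-1, i.e. toward the north.

i ≈ 0.00233; groundwater flows toward the north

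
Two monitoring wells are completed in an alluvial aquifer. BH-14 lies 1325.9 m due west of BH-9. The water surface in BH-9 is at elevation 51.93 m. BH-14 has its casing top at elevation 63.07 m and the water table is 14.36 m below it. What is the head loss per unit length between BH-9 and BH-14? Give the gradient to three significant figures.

Total head at BH-9: h = 51.93 m (water level in the piezometer is the total head).
Total head at BH-14: h = 63.07 − 14.36 = 48.71 m.
Head difference: h(BH-9) − h(BH-14) = 51.93 − 48.71 = 3.22 m.
Hydraulic gradient: i = |Δh| / L = 3.22 / 1325.9 = 0.00243.

i ≈ 0.00243 m/m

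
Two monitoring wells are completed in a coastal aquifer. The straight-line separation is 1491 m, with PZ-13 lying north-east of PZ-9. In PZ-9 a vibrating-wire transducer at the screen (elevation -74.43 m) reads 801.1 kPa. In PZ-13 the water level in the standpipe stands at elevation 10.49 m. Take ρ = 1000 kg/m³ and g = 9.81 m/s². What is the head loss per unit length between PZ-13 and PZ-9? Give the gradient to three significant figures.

i ≈ 0.00219 m/m

Pressure head at PZ-9: ψ = P/(ρg) = 801.1×1000 / (1000 × 9.81) = 81.66 m.
Total head at PZ-9: h = z + ψ = -74.43 + 81.66 = 7.23 m.
Total head at PZ-13: h = 10.49 m (water level in the piezometer is the total head).
Head difference: h(PZ-9) − h(PZ-13) = 7.23 − 10.49 = -3.26 m.
Hydraulic gradient: i = |Δh| / L = 3.26 / 1491 = 0.00219.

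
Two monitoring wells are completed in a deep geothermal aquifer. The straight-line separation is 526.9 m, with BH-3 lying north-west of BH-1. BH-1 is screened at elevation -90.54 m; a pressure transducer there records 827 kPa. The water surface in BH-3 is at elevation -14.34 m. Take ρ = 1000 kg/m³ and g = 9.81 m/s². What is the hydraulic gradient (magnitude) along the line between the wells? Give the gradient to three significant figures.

i ≈ 0.0154

Pressure head at BH-1: ψ = P/(ρg) = 827×1000 / (1000 × 9.81) = 84.30 m.
Total head at BH-1: h = z + ψ = -90.54 + 84.30 = -6.24 m.
Total head at BH-3: h = -14.34 m (water level in the piezometer is the total head).
Head difference: h(BH-1) − h(BH-3) = -6.24 − (-14.34) = 8.10 m.
Hydraulic gradient: i = |Δh| / L = 8.10 / 526.9 = 0.0154.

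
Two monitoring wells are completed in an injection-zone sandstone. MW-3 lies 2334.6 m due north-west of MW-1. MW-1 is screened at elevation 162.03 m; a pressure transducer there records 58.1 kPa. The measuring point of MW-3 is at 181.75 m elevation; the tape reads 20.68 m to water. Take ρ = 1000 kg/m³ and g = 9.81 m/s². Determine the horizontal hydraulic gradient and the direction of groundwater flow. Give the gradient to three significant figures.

Pressure head at MW-1: ψ = P/(ρg) = 58.1×1000 / (1000 × 9.81) = 5.92 m.
Total head at MW-1: h = z + ψ = 162.03 + 5.92 = 167.95 m.
Total head at MW-3: h = 181.75 − 20.68 = 161.07 m.
Head difference: h(MW-1) − h(MW-3) = 167.95 − 161.07 = 6.88 m.
Hydraulic gradient: i = |Δh| / L = 6.88 / 2334.6 = 0.00295.
Flow is from higher to lower head: from MW-1 toward MW-3, i.e. toward the north-west.

i ≈ 0.00295; groundwater flows toward the north-west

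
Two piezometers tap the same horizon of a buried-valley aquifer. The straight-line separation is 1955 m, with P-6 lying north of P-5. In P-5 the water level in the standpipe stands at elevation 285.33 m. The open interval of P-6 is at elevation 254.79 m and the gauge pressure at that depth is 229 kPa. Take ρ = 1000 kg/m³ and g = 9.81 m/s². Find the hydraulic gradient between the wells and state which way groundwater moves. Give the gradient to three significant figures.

Total head at P-5: h = 285.33 m (water level in the piezometer is the total head).
Pressure head at P-6: ψ = P/(ρg) = 229×1000 / (1000 × 9.81) = 23.34 m.
Total head at P-6: h = z + ψ = 254.79 + 23.34 = 278.13 m.
Head difference: h(P-5) − h(P-6) = 285.33 − 278.13 = 7.20 m.
Hydraulic gradient: i = |Δh| / L = 7.20 / 1955 = 0.00368.
Flow is from higher to lower head: from P-5 toward P-6, i.e. toward the north.

i ≈ 0.00368; groundwater flows toward the north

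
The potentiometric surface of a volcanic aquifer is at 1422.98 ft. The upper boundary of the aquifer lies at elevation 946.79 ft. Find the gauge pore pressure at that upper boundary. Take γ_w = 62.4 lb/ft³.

Pressure head at the aquifer top: ψ = h − z = 1422.98 − 946.79 = 476.19 ft.
P = γψ/144 = 62.4 × 476.19 / 144 = 206 psi.

P ≈ 206 psi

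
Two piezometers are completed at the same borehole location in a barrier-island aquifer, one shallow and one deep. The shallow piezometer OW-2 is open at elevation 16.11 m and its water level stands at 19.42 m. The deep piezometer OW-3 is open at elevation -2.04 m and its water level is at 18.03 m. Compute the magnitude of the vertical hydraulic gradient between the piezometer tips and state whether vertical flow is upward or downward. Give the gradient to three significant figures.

|i_v| ≈ 0.0766; vertical flow is downward

Total head at OW-2: h = 19.42 m (water level in the standpipe).
Total head at OW-3: h = 18.03 m.
Δh = h(OW-2) − h(OW-3) = 19.42 − 18.03 = 1.39 m.
Vertical separation Δz = 16.11 − (-2.04) = 18.15 m.
|i_v| = |Δh| / Δz = 1.39 / 18.15 = 0.0766.
Head is higher in the shallow piezometer, so vertical flow is downward (recharge condition).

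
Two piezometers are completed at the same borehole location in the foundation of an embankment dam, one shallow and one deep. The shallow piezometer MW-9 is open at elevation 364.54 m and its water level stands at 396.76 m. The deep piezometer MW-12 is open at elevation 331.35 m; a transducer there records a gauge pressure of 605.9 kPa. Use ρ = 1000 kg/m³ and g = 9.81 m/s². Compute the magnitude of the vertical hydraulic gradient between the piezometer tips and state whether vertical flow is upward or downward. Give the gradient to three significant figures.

|i_v| ≈ 0.110; vertical flow is downward

Total head at MW-9: h = 396.76 m (water level in the standpipe).
Pressure head at MW-12: ψ = P/(ρg) = 605.9×1000 / (1000 × 9.81) = 61.76 m.
Total head at MW-12: h = z + ψ = 331.35 + 61.76 = 393.11 m.
Δh = h(MW-9) − h(MW-12) = 396.76 − 393.11 = 3.65 m.
Vertical separation Δz = 364.54 − 331.35 = 33.19 m.
|i_v| = |Δh| / Δz = 3.65 / 33.19 = 0.110.
Head is higher in the shallow piezometer, so vertical flow is downward (recharge condition).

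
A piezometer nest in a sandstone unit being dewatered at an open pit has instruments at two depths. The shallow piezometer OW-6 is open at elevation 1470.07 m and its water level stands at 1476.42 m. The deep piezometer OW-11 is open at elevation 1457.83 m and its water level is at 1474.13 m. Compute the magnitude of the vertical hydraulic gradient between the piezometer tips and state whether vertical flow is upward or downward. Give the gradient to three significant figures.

|i_v| ≈ 0.187; vertical flow is downward

Total head at OW-6: h = 1476.42 m (water level in the standpipe).
Total head at OW-11: h = 1474.13 m.
Δh = h(OW-6) − h(OW-11) = 1476.42 − 1474.13 = 2.29 m.
Vertical separation Δz = 1470.07 − 1457.83 = 12.24 m.
|i_v| = |Δh| / Δz = 2.29 / 12.24 = 0.187.
Head is higher in the shallow piezometer, so vertical flow is downward (recharge condition).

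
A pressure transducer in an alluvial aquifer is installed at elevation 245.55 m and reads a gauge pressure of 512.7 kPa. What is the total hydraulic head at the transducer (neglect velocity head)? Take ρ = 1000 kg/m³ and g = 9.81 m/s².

h ≈ 297.81 m

ψ = P/(ρg) = 512.7×1000 / (1000 × 9.81) = 52.26 m.
h = z + ψ = 245.55 + 52.26 = 297.81 m.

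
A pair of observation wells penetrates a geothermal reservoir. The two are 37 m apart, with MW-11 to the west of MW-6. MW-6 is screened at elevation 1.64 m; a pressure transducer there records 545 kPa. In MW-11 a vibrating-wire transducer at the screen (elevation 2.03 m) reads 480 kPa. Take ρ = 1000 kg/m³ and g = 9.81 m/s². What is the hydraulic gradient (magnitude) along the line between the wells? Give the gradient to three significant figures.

i ≈ 0.169

Pressure head at MW-6: ψ = P/(ρg) = 545×1000 / (1000 × 9.81) = 55.56 m.
Total head at MW-6: h = z + ψ = 1.64 + 55.56 = 57.20 m.
Pressure head at MW-11: ψ = P/(ρg) = 480×1000 / (1000 × 9.81) = 48.93 m.
Total head at MW-11: h = z + ψ = 2.03 + 48.93 = 50.96 m.
Head difference: h(MW-6) − h(MW-11) = 57.20 − 50.96 = 6.24 m.
Hydraulic gradient: i = |Δh| / L = 6.24 / 37 = 0.169.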